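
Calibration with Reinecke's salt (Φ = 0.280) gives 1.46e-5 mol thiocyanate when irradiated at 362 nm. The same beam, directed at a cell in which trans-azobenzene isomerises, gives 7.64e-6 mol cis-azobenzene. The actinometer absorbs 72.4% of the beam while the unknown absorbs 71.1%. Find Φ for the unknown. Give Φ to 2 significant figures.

Photons absorbed by the actinometer: 1.46e-5 / 0.280 = 5.214e-5 mol.
Incident flux: 5.214e-5 / 0.724 = 7.202e-5 einstein.
Absorbed by unknown: 0.711 × 7.202e-5 = 5.121e-5 mol.
Φ(unknown) = 7.64e-6 / 5.121e-5 = 0.15.

Φ = 0.15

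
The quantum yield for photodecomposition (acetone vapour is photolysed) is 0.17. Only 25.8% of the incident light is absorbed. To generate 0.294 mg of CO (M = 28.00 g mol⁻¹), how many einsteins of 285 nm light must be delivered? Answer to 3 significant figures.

2.39×10⁻⁴ einstein

Product: 0.294 mg / 28.00 g mol⁻¹ = 1.050×10⁻⁵ mol.
Photons that must be absorbed: 1.050×10⁻⁵ / 0.17 = 6.176×10⁻⁵ mol.
Incident photons needed: 6.176×10⁻⁵ / 0.258 = 2.394×10⁻⁴ mol.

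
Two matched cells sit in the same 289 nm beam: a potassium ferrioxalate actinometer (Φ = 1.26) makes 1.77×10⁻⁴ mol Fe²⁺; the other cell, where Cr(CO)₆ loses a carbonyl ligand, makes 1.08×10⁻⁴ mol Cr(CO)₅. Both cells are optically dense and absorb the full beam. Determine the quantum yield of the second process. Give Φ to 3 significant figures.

Photons absorbed by the actinometer: 1.77×10⁻⁴ / 1.26 = 1.405×10⁻⁴ mol.
Φ(unknown) = 1.08×10⁻⁴ / 1.405×10⁻⁴ = 0.769.

Φ = 0.769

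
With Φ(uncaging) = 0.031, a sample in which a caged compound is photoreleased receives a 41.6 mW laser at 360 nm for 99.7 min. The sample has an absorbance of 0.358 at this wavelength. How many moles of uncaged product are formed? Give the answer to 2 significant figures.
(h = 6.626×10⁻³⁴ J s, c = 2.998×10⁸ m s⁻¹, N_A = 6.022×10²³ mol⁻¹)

Photon energy at 360 nm: hc/λ = (6.626×10⁻³⁴)(2.998×10⁸)/(360×10⁻⁹) = 5.518×10⁻¹⁹ J.
Energy delivered: (41.6 mW)(5982 s) = 248.9 J.
Photons incident: 248.9 / 5.518×10⁻¹⁹ = 4.511×10²⁰, i.e. 4.511×10²⁰/6.022×10²³ = 7.491×10⁻⁴ mol.
Fraction absorbed: 1 − 10^(−0.358) = 0.5615.
Photons absorbed: 0.5615 × 7.491×10⁻⁴ = 4.206×10⁻⁴ mol.
Product: Φ × n_abs = 0.031 × 4.206×10⁻⁴ = 1.304×10⁻⁵ mol.

1.3×10⁻⁵ mol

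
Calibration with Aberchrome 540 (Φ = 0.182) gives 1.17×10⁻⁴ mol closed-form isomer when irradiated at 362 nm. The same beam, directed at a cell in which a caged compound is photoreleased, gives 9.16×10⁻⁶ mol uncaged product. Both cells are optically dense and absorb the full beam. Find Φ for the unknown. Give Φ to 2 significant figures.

Photons absorbed by the actinometer: 1.17×10⁻⁴ / 0.182 = 6.429×10⁻⁴ mol.
Φ(unknown) = 9.16×10⁻⁶ / 6.429×10⁻⁴ = 0.014.

Φ = 0.014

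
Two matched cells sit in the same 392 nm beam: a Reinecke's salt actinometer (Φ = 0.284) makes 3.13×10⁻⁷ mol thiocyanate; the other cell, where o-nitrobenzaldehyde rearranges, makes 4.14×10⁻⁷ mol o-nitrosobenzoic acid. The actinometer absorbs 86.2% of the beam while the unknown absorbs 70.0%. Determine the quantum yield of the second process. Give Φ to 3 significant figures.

Φ = 0.463

Photons absorbed by the actinometer: 3.13×10⁻⁷ / 0.284 = 1.102×10⁻⁶ mol.
Incident flux: 1.102×10⁻⁶ / 0.862 = 1.278×10⁻⁶ einstein.
Absorbed by unknown: 0.700 × 1.278×10⁻⁶ = 8.946×10⁻⁷ mol.
Φ(unknown) = 4.14×10⁻⁷ / 8.946×10⁻⁷ = 0.463.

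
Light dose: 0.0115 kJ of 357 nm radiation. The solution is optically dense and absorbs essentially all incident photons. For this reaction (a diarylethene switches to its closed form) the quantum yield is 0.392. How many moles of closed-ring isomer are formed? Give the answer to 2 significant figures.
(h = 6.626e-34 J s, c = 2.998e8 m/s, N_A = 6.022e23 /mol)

1.3e-5 mol

Photon energy at 357 nm: hc/λ = (6.626e-34)(2.998e8)/(357e-9) = 5.564e-19 J.
Incident energy: 0.0115 kJ = 11.5 J.
Photons incident: 11.5 / 5.564e-19 = 2.067e19, i.e. 2.067e19/6.022e23 = 3.432e-5 mol.
Product: Φ × n_abs = 0.392 × 3.432e-5 = 1.345e-5 mol.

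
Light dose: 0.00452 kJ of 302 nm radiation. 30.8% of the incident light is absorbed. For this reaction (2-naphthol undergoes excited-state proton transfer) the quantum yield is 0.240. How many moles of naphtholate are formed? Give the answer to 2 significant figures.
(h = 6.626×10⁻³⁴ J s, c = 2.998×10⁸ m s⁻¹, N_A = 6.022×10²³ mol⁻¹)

Photon energy at 302 nm: hc/λ = (6.626×10⁻³⁴)(2.998×10⁸)/(302×10⁻⁹) = 6.578×10⁻¹⁹ J.
Incident energy: 0.00452 kJ = 4.52 J.
Photons incident: 4.52 / 6.578×10⁻¹⁹ = 6.871×10¹⁸, i.e. 6.871×10¹⁸/6.022×10²³ = 1.141×10⁻⁵ mol.
Photons absorbed: 0.308 × 1.141×10⁻⁵ = 3.514×10⁻⁶ mol.
Product: Φ × n_abs = 0.240 × 3.514×10⁻⁶ = 8.434×10⁻⁷ mol.

8.4×10⁻⁷ mol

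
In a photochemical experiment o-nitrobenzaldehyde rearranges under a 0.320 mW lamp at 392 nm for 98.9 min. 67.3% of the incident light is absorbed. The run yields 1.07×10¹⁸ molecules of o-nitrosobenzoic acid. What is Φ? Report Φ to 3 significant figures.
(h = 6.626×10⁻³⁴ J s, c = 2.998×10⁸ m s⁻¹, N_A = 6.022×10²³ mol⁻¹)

Product: 1.07×10¹⁸ / 6.022×10²³ = 1.777×10⁻⁶ mol.
Photon energy at 392 nm: hc/λ = (6.626×10⁻³⁴)(2.998×10⁸)/(392×10⁻⁹) = 5.068×10⁻¹⁹ J.
Energy delivered: (0.320 mW)(5934 s) = 1.899 J.
Photons incident: 1.899 / 5.068×10⁻¹⁹ = 3.747×10¹⁸, i.e. 3.747×10¹⁸/6.022×10²³ = 6.222×10⁻⁶ mol.
Photons absorbed: 0.673 × 6.222×10⁻⁶ = 4.187×10⁻⁶ mol.
Φ = 1.777×10⁻⁶ mol / 4.187×10⁻⁶ mol photons = 0.424.

Φ = 0.424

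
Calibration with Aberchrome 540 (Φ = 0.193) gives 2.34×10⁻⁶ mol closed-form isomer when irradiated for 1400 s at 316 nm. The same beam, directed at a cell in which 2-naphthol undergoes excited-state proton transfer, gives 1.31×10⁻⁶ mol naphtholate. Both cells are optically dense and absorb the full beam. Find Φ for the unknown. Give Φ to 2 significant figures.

Photons absorbed by the actinometer: 2.34×10⁻⁶ / 0.193 = 1.212×10⁻⁵ mol.
Φ(unknown) = 1.31×10⁻⁶ / 1.212×10⁻⁵ = 0.11.

Φ = 0.11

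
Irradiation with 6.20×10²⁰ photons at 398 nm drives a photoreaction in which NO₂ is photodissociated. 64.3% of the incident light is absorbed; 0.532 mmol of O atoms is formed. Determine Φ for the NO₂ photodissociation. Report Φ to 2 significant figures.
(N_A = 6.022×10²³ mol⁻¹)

Product: 0.532 mmol = 5.32×10⁻⁴ mol.
Moles of photons: 6.20×10²⁰ / 6.022×10²³ = 0.001030 mol.
Photons absorbed: 0.643 × 0.001030 = 6.623×10⁻⁴ mol.
Φ = 5.32×10⁻⁴ mol / 6.623×10⁻⁴ mol photons = 0.80.

Φ = 0.80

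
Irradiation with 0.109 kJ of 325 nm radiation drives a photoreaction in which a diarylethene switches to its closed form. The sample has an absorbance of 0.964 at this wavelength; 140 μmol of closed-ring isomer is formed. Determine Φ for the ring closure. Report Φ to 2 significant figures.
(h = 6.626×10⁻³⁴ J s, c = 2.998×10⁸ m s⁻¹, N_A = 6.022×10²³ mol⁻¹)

Φ = 0.53

Product: 140 μmol = 1.40×10⁻⁴ mol.
Photon energy at 325 nm: hc/λ = (6.626×10⁻³⁴)(2.998×10⁸)/(325×10⁻⁹) = 6.112×10⁻¹⁹ J.
Incident energy: 0.109 kJ = 109 J.
Photons incident: 109 / 6.112×10⁻¹⁹ = 1.783×10²⁰, i.e. 1.783×10²⁰/6.022×10²³ = 2.961×10⁻⁴ mol.
Fraction absorbed: 1 − 10^(−0.964) = 0.8914.
Photons absorbed: 0.8914 × 2.961×10⁻⁴ = 2.639×10⁻⁴ mol.
Φ = 1.40×10⁻⁴ mol / 2.639×10⁻⁴ mol photons = 0.53.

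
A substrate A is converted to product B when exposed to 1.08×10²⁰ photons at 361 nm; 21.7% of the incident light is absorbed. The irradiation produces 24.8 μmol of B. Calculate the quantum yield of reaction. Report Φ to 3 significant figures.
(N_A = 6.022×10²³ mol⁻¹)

Product: 24.8 μmol = 2.48×10⁻⁵ mol.
Moles of photons: 1.08×10²⁰ / 6.022×10²³ = 1.793×10⁻⁴ mol.
Photons absorbed: 0.217 × 1.793×10⁻⁴ = 3.891×10⁻⁵ mol.
Φ = 2.48×10⁻⁵ mol / 3.891×10⁻⁵ mol photons = 0.637.

Φ = 0.637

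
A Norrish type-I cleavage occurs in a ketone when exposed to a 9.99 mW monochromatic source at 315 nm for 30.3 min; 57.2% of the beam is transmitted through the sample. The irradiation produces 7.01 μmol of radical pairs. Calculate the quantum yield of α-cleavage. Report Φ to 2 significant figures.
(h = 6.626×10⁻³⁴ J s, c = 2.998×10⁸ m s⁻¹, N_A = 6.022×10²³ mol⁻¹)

Product: 7.01 μmol = 7.01×10⁻⁶ mol.
Photon energy at 315 nm: hc/λ = (6.626×10⁻³⁴)(2.998×10⁸)/(315×10⁻⁹) = 6.306×10⁻¹⁹ J.
Energy delivered: (9.99 mW)(1818 s) = 18.16 J.
Photons incident: 18.16 / 6.306×10⁻¹⁹ = 2.880×10¹⁹, i.e. 2.880×10¹⁹/6.022×10²³ = 4.782×10⁻⁵ mol.
Fraction absorbed: 1 − 57.2/100 = 0.4280.
Photons absorbed: 0.4280 × 4.782×10⁻⁵ = 2.047×10⁻⁵ mol.
Φ = 7.01×10⁻⁶ mol / 2.047×10⁻⁵ mol photons = 0.34.

Φ = 0.34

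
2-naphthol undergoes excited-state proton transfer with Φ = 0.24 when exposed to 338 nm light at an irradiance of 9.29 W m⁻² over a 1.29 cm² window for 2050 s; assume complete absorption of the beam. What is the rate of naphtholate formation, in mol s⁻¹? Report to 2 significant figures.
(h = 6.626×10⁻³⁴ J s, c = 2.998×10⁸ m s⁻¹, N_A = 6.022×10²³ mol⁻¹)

8.1×10⁻¹⁰ mol s⁻¹

Photon energy at 338 nm: hc/λ = (6.626×10⁻³⁴)(2.998×10⁸)/(338×10⁻⁹) = 5.877×10⁻¹⁹ J.
Energy delivered: (9.29 W m⁻²)(1.29×10⁻⁴ m²)(2050 s) = 2.457 J.
Photons incident: 2.457 / 5.877×10⁻¹⁹ = 4.181×10¹⁸, i.e. 4.181×10¹⁸/6.022×10²³ = 6.943×10⁻⁶ mol.
Product formed: 0.24 × 6.943×10⁻⁶ = 1.666×10⁻⁶ mol.
Rate: 1.666×10⁻⁶ / 2050 s = 8.1×10⁻¹⁰ mol s⁻¹.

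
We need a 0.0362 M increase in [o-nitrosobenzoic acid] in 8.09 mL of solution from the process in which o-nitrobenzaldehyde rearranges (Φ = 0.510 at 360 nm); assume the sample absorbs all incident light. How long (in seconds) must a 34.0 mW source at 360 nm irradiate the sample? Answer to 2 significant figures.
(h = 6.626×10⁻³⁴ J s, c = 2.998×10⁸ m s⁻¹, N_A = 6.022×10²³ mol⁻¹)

Product: (0.0362 M)(0.00809 L) = 2.929×10⁻⁴ mol.
Photons that must be absorbed: 2.929×10⁻⁴ / 0.510 = 5.743×10⁻⁴ mol.
Photon energy: hc/λ = 5.518×10⁻¹⁹ J; per mole, 3.323×10⁵ J mol⁻¹.
Energy required: 5.743×10⁻⁴ × 3.323×10⁵ = 190.8 J.
Time: 190.8 J / 0.034 W = 5600 s.

t ≈ 5600 s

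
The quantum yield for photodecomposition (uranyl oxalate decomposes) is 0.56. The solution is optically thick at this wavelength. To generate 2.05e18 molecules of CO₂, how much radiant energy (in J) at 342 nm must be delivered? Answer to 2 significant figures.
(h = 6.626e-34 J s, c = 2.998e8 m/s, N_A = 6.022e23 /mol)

Product: 2.05e18 / 6.022e23 = 3.404e-6 mol.
Photons that must be absorbed: 3.404e-6 / 0.56 = 6.079e-6 mol.
Photon energy: hc/λ = 5.808e-19 J; per mole, 3.498e5 J mol⁻¹.
Energy required: 6.079e-6 × 3.498e5 = 2.1 J.

2.1 J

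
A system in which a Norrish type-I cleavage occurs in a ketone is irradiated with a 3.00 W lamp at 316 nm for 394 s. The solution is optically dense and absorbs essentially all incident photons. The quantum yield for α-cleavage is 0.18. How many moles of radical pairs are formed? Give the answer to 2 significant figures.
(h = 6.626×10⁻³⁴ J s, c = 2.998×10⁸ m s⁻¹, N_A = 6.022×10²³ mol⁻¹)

Photon energy at 316 nm: hc/λ = (6.626×10⁻³⁴)(2.998×10⁸)/(316×10⁻⁹) = 6.286×10⁻¹⁹ J.
Energy delivered: (3.00 W)(394 s) = 1182 J.
Photons incident: 1182 / 6.286×10⁻¹⁹ = 1.880×10²¹, i.e. 1.880×10²¹/6.022×10²³ = 0.003122 mol.
Product: Φ × n_abs = 0.18 × 0.003122 = 5.620×10⁻⁴ mol.

5.6×10⁻⁴ mol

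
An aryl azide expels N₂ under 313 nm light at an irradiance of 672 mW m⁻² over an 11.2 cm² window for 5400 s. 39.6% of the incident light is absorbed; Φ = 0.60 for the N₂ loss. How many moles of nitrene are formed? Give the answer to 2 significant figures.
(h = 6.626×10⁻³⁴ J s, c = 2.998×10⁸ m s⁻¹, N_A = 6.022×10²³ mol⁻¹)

Photon energy at 313 nm: hc/λ = (6.626×10⁻³⁴)(2.998×10⁸)/(313×10⁻⁹) = 6.347×10⁻¹⁹ J.
Energy delivered: (672 mW m⁻²)(11.2×10⁻⁴ m²)(5400 s) = 4.064 J.
Photons incident: 4.064 / 6.347×10⁻¹⁹ = 6.403×10¹⁸, i.e. 6.403×10¹⁸/6.022×10²³ = 1.063×10⁻⁵ mol.
Photons absorbed: 0.396 × 1.063×10⁻⁵ = 4.209×10⁻⁶ mol.
Product: Φ × n_abs = 0.60 × 4.209×10⁻⁶ = 2.525×10⁻⁶ mol.

2.5×10⁻⁶ mol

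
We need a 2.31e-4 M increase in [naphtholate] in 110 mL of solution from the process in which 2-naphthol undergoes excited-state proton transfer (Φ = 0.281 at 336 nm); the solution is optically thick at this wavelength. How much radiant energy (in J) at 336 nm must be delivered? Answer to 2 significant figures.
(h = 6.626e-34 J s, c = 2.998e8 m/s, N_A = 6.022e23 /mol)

32 J

Product: (2.31e-4 M)(0.11 L) = 2.541e-5 mol.
Photons that must be absorbed: 2.541e-5 / 0.281 = 9.043e-5 mol.
Photon energy: hc/λ = 5.912e-19 J; per mole, 3.560e5 J mol⁻¹.
Energy required: 9.043e-5 × 3.560e5 = 32 J.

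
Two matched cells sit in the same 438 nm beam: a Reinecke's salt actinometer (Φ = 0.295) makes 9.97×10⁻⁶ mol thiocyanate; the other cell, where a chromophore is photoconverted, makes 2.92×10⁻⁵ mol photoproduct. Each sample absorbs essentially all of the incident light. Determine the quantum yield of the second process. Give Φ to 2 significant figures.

Φ = 0.86

Photons absorbed by the actinometer: 9.97×10⁻⁶ / 0.295 = 3.380×10⁻⁵ mol.
Φ(unknown) = 2.92×10⁻⁵ / 3.380×10⁻⁵ = 0.86.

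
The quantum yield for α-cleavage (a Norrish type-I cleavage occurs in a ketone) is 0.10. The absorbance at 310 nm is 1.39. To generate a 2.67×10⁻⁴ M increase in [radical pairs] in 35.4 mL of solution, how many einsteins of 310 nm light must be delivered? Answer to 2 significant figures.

9.9×10⁻⁵ einstein

Product: (2.67×10⁻⁴ M)(0.0354 L) = 9.452×10⁻⁶ mol.
Photons that must be absorbed: 9.452×10⁻⁶ / 0.10 = 9.452×10⁻⁵ mol.
Fraction absorbed: 1 − 10^(−1.39) = 0.9593.
Incident photons needed: 9.452×10⁻⁵ / 0.9593 = 9.853×10⁻⁵ mol.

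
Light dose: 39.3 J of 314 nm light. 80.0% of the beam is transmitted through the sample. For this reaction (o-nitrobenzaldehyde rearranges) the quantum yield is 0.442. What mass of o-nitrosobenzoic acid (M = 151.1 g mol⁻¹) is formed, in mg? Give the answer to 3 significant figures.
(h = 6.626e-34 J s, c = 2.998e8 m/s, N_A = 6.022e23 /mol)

1.38 mg

Photon energy at 314 nm: hc/λ = (6.626e-34)(2.998e8)/(314e-9) = 6.326e-19 J.
Photons incident: 39.3 / 6.326e-19 = 6.212e19, i.e. 6.212e19/6.022e23 = 1.032e-4 mol.
Fraction absorbed: 1 − 80.0/100 = 0.2000.
Photons absorbed: 0.2000 × 1.032e-4 = 2.064e-5 mol.
Product: Φ × n_abs = 0.442 × 2.064e-5 = 9.123e-6 mol.
Mass: 9.123e-6 × 151.1 = 0.001378 g = 1.38 mg.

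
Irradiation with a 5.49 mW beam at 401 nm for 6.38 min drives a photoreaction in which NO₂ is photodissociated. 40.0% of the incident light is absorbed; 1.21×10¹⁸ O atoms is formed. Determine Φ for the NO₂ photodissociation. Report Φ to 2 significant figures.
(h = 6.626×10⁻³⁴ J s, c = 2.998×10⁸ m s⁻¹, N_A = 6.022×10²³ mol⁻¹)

Φ = 0.71

Product: 1.21×10¹⁸ / 6.022×10²³ = 2.009×10⁻⁶ mol.
Photon energy at 401 nm: hc/λ = (6.626×10⁻³⁴)(2.998×10⁸)/(401×10⁻⁹) = 4.954×10⁻¹⁹ J.
Energy delivered: (5.49 mW)(382.8 s) = 2.102 J.
Photons incident: 2.102 / 4.954×10⁻¹⁹ = 4.243×10¹⁸, i.e. 4.243×10¹⁸/6.022×10²³ = 7.046×10⁻⁶ mol.
Photons absorbed: 0.400 × 7.046×10⁻⁶ = 2.818×10⁻⁶ mol.
Φ = 2.009×10⁻⁶ mol / 2.818×10⁻⁶ mol photons = 0.71.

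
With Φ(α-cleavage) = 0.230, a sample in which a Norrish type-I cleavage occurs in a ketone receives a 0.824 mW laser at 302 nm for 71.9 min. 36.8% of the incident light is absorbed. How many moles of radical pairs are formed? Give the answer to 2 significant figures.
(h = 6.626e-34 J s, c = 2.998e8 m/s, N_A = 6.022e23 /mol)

Photon energy at 302 nm: hc/λ = (6.626e-34)(2.998e8)/(302e-9) = 6.578e-19 J.
Energy delivered: (0.824 mW)(4314 s) = 3.555 J.
Photons incident: 3.555 / 6.578e-19 = 5.404e18, i.e. 5.404e18/6.022e23 = 8.974e-6 mol.
Photons absorbed: 0.368 × 8.974e-6 = 3.302e-6 mol.
Product: Φ × n_abs = 0.230 × 3.302e-6 = 7.595e-7 mol.

7.6e-7 mol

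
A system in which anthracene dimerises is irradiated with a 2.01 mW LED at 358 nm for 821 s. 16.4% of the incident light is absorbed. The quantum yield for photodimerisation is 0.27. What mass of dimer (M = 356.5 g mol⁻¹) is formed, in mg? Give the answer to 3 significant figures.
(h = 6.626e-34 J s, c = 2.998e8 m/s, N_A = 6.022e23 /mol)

Photon energy at 358 nm: hc/λ = (6.626e-34)(2.998e8)/(358e-9) = 5.549e-19 J.
Energy delivered: (2.01 mW)(821 s) = 1.650 J.
Photons incident: 1.650 / 5.549e-19 = 2.974e18, i.e. 2.974e18/6.022e23 = 4.939e-6 mol.
Photons absorbed: 0.164 × 4.939e-6 = 8.100e-7 mol.
Product: Φ × n_abs = 0.27 × 8.100e-7 = 2.187e-7 mol.
Mass: 2.187e-7 × 356.5 = 7.797e-5 g = 0.0780 mg.

0.0780 mg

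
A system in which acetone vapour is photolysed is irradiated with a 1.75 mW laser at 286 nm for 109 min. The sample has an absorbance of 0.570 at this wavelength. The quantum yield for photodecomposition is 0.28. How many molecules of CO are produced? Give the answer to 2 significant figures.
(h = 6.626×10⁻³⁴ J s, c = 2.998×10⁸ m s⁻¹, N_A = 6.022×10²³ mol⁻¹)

Photon energy at 286 nm: hc/λ = (6.626×10⁻³⁴)(2.998×10⁸)/(286×10⁻⁹) = 6.946×10⁻¹⁹ J.
Energy delivered: (1.75 mW)(6540 s) = 11.45 J.
Photons incident: 11.45 / 6.946×10⁻¹⁹ = 1.648×10¹⁹, i.e. 1.648×10¹⁹/6.022×10²³ = 2.737×10⁻⁵ mol.
Fraction absorbed: 1 − 10^(−0.570) = 0.7308.
Photons absorbed: 0.7308 × 2.737×10⁻⁵ = 2.000×10⁻⁵ mol.
Product: Φ × n_abs = 0.28 × 2.000×10⁻⁵ = 5.600×10⁻⁶ mol.
As a count: 5.600×10⁻⁶ × 6.022×10²³ = 3.4×10¹⁸.

3.4×10¹⁸ molecules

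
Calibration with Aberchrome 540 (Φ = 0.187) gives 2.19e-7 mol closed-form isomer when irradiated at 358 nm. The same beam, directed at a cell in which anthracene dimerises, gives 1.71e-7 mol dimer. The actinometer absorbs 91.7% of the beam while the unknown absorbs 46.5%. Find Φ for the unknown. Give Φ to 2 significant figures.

Φ = 0.29

Photons absorbed by the actinometer: 2.19e-7 / 0.187 = 1.171e-6 mol.
Incident flux: 1.171e-6 / 0.917 = 1.277e-6 einstein.
Absorbed by unknown: 0.465 × 1.277e-6 = 5.938e-7 mol.
Φ(unknown) = 1.71e-7 / 5.938e-7 = 0.29.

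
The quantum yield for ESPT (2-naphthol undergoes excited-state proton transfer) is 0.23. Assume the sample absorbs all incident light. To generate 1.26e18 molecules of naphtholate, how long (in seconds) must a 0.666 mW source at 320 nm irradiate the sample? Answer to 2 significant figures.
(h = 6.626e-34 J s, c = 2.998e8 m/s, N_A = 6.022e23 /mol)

t ≈ 5100 s

Product: 1.26e18 / 6.022e23 = 2.092e-6 mol.
Photons that must be absorbed: 2.092e-6 / 0.23 = 9.096e-6 mol.
Photon energy: hc/λ = 6.208e-19 J; per mole, 3.738e5 J mol⁻¹.
Energy required: 9.096e-6 × 3.738e5 = 3.400 J.
Time: 3.400 J / 0.000666 W = 5100 s.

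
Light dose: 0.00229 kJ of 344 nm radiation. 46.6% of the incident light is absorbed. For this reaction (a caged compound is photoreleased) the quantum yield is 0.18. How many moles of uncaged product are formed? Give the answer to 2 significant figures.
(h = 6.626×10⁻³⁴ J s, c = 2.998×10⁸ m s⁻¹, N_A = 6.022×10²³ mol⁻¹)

5.5×10⁻⁷ mol

Photon energy at 344 nm: hc/λ = (6.626×10⁻³⁴)(2.998×10⁸)/(344×10⁻⁹) = 5.775×10⁻¹⁹ J.
Incident energy: 0.00229 kJ = 2.29 J.
Photons incident: 2.29 / 5.775×10⁻¹⁹ = 3.965×10¹⁸, i.e. 3.965×10¹⁸/6.022×10²³ = 6.584×10⁻⁶ mol.
Photons absorbed: 0.466 × 6.584×10⁻⁶ = 3.068×10⁻⁶ mol.
Product: Φ × n_abs = 0.18 × 3.068×10⁻⁶ = 5.522×10⁻⁷ mol.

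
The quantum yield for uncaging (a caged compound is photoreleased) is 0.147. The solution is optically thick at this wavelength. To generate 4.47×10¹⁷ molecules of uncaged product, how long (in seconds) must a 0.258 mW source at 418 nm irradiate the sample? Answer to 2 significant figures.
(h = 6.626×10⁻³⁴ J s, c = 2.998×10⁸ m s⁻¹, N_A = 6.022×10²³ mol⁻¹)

t ≈ 5600 s

Product: 4.47×10¹⁷ / 6.022×10²³ = 7.423×10⁻⁷ mol.
Photons that must be absorbed: 7.423×10⁻⁷ / 0.147 = 5.050×10⁻⁶ mol.
Photon energy: hc/λ = 4.752×10⁻¹⁹ J; per mole, 2.862×10⁵ J mol⁻¹.
Energy required: 5.050×10⁻⁶ × 2.862×10⁵ = 1.445 J.
Time: 1.445 J / 0.000258 W = 5600 s.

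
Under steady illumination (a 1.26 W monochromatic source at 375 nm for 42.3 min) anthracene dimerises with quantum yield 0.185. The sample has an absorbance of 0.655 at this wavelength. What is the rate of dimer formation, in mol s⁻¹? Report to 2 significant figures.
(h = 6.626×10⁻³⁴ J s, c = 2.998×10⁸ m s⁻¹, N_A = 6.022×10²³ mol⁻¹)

Photon energy at 375 nm: hc/λ = (6.626×10⁻³⁴)(2.998×10⁸)/(375×10⁻⁹) = 5.297×10⁻¹⁹ J.
Energy delivered: (1.26 W)(2538 s) = 3198 J.
Photons incident: 3198 / 5.297×10⁻¹⁹ = 6.037×10²¹, i.e. 6.037×10²¹/6.022×10²³ = 0.01002 mol.
Fraction absorbed: 1 − 10^(−0.655) = 0.7787.
Photons absorbed: 0.7787 × 0.01002 = 0.007803 mol.
Product formed: 0.185 × 0.007803 = 0.001444 mol.
Rate: 0.001444 / 2538 s = 5.7×10⁻⁷ mol s⁻¹.

5.7×10⁻⁷ mol s⁻¹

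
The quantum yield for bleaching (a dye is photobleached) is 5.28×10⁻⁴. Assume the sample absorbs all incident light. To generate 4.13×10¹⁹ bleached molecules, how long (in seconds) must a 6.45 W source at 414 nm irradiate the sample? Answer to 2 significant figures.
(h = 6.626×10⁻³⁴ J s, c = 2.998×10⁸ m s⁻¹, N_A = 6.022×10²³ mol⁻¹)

Product: 4.13×10¹⁹ / 6.022×10²³ = 6.858×10⁻⁵ mol.
Photons that must be absorbed: 6.858×10⁻⁵ / 5.28×10⁻⁴ = 0.1299 mol.
Photon energy: hc/λ = 4.798×10⁻¹⁹ J; per mole, 2.889×10⁵ J mol⁻¹.
Energy required: 0.1299 × 2.889×10⁵ = 3.753×10⁴ J.
Time: 3.753×10⁴ J / 6.45 W = 5800 s.

t ≈ 5800 s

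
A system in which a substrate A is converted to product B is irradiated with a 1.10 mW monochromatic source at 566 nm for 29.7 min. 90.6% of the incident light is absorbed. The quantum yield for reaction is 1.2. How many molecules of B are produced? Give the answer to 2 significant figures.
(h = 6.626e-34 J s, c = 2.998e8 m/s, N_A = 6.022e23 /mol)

Photon energy at 566 nm: hc/λ = (6.626e-34)(2.998e8)/(566e-9) = 3.510e-19 J.
Energy delivered: (1.10 mW)(1782 s) = 1.960 J.
Photons incident: 1.960 / 3.510e-19 = 5.584e18, i.e. 5.584e18/6.022e23 = 9.273e-6 mol.
Photons absorbed: 0.906 × 9.273e-6 = 8.401e-6 mol.
Product: Φ × n_abs = 1.2 × 8.401e-6 = 1.008e-5 mol.
As a count: 1.008e-5 × 6.022e23 = 6.1e18.

6.1e18 molecules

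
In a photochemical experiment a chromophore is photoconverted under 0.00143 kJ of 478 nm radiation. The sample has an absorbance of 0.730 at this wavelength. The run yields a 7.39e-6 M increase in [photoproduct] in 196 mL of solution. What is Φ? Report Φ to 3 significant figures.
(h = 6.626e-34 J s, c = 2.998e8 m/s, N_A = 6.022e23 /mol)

Φ = 0.311

Product: (7.39e-6 M)(0.196 L) = 1.448e-6 mol.
Photon energy at 478 nm: hc/λ = (6.626e-34)(2.998e8)/(478e-9) = 4.156e-19 J.
Incident energy: 0.00143 kJ = 1.43 J.
Photons incident: 1.43 / 4.156e-19 = 3.441e18, i.e. 3.441e18/6.022e23 = 5.714e-6 mol.
Fraction absorbed: 1 − 10^(−0.730) = 0.8138.
Photons absorbed: 0.8138 × 5.714e-6 = 4.650e-6 mol.
Φ = 1.448e-6 mol / 4.650e-6 mol photons = 0.311.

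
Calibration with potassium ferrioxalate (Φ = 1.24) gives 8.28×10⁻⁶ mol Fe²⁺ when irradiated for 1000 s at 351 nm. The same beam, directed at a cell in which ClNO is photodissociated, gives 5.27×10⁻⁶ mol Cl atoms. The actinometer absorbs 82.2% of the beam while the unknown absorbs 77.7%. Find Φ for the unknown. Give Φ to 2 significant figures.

Photons absorbed by the actinometer: 8.28×10⁻⁶ / 1.24 = 6.677×10⁻⁶ mol.
Incident flux: 6.677×10⁻⁶ / 0.822 = 8.123×10⁻⁶ einstein.
Absorbed by unknown: 0.777 × 8.123×10⁻⁶ = 6.312×10⁻⁶ mol.
Φ(unknown) = 5.27×10⁻⁶ / 6.312×10⁻⁶ = 0.83.

Φ = 0.83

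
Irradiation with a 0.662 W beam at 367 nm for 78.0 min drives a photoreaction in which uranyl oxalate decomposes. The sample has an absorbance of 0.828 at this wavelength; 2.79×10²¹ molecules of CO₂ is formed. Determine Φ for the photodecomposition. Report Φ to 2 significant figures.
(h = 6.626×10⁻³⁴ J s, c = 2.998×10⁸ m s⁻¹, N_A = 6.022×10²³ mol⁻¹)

Φ = 0.57

Product: 2.79×10²¹ / 6.022×10²³ = 0.004633 mol.
Photon energy at 367 nm: hc/λ = (6.626×10⁻³⁴)(2.998×10⁸)/(367×10⁻⁹) = 5.413×10⁻¹⁹ J.
Energy delivered: (0.662 W)(4680 s) = 3098 J.
Photons incident: 3098 / 5.413×10⁻¹⁹ = 5.723×10²¹, i.e. 5.723×10²¹/6.022×10²³ = 0.009503 mol.
Fraction absorbed: 1 − 10^(−0.828) = 0.8514.
Photons absorbed: 0.8514 × 0.009503 = 0.008091 mol.
Φ = 0.004633 mol / 0.008091 mol photons = 0.57.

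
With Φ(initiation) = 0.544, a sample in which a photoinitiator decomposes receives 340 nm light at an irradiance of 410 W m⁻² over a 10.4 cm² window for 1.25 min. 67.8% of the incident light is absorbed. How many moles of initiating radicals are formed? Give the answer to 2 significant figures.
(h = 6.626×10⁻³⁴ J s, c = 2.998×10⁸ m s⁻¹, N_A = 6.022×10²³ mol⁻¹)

Photon energy at 340 nm: hc/λ = (6.626×10⁻³⁴)(2.998×10⁸)/(340×10⁻⁹) = 5.843×10⁻¹⁹ J.
Energy delivered: (410 W m⁻²)(10.4×10⁻⁴ m²)(75 s) = 31.98 J.
Photons incident: 31.98 / 5.843×10⁻¹⁹ = 5.473×10¹⁹, i.e. 5.473×10¹⁹/6.022×10²³ = 9.088×10⁻⁵ mol.
Photons absorbed: 0.678 × 9.088×10⁻⁵ = 6.162×10⁻⁵ mol.
Product: Φ × n_abs = 0.544 × 6.162×10⁻⁵ = 3.352×10⁻⁵ mol.

3.4×10⁻⁵ mol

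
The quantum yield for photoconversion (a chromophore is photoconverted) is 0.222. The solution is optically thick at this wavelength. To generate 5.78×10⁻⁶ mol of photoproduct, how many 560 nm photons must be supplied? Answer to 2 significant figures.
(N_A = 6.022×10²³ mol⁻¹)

Photons that must be absorbed: 5.78×10⁻⁶ / 0.222 = 2.604×10⁻⁵ mol.
Photon count: 2.604×10⁻⁵ × 6.022×10²³ = 1.6×10¹⁹.

1.6×10¹⁹ photons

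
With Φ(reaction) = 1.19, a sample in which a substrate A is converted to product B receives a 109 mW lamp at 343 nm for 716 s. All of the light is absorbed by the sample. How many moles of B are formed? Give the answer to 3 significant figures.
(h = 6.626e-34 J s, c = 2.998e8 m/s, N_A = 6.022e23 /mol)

2.66e-4 mol

Photon energy at 343 nm: hc/λ = (6.626e-34)(2.998e8)/(343e-9) = 5.791e-19 J.
Energy delivered: (109 mW)(716 s) = 78.04 J.
Photons incident: 78.04 / 5.791e-19 = 1.348e20, i.e. 1.348e20/6.022e23 = 2.238e-4 mol.
Product: Φ × n_abs = 1.19 × 2.238e-4 = 2.663e-4 mol.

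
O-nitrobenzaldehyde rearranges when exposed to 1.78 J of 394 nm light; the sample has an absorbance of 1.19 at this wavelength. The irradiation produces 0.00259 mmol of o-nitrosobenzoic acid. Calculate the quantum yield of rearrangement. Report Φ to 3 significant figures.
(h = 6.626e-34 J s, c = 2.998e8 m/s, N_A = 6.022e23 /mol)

Φ = 0.472

Product: 0.00259 mmol = 2.59e-6 mol.
Photon energy at 394 nm: hc/λ = (6.626e-34)(2.998e8)/(394e-9) = 5.042e-19 J.
Photons incident: 1.78 / 5.042e-19 = 3.530e18, i.e. 3.530e18/6.022e23 = 5.862e-6 mol.
Fraction absorbed: 1 − 10^(−1.19) = 0.9354.
Photons absorbed: 0.9354 × 5.862e-6 = 5.483e-6 mol.
Φ = 2.59e-6 mol / 5.483e-6 mol photons = 0.472.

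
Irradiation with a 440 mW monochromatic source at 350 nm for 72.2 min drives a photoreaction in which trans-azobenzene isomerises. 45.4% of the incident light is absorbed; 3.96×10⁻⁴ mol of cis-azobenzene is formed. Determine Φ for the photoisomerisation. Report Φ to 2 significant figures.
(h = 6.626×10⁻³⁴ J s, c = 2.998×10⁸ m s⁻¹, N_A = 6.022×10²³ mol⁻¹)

Photon energy at 350 nm: hc/λ = (6.626×10⁻³⁴)(2.998×10⁸)/(350×10⁻⁹) = 5.676×10⁻¹⁹ J.
Energy delivered: (440 mW)(4332 s) = 1906 J.
Photons incident: 1906 / 5.676×10⁻¹⁹ = 3.358×10²¹, i.e. 3.358×10²¹/6.022×10²³ = 0.005576 mol.
Photons absorbed: 0.454 × 0.005576 = 0.002532 mol.
Φ = 3.96×10⁻⁴ mol / 0.002532 mol photons = 0.16.

Φ = 0.16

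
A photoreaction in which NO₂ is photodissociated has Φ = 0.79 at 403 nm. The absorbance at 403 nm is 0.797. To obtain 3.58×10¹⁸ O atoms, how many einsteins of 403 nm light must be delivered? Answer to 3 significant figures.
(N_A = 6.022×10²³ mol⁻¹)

Product: 3.58×10¹⁸ / 6.022×10²³ = 5.945×10⁻⁶ mol.
Photons that must be absorbed: 5.945×10⁻⁶ / 0.79 = 7.525×10⁻⁶ mol.
Fraction absorbed: 1 − 10^(−0.797) = 0.8404.
Incident photons needed: 7.525×10⁻⁶ / 0.8404 = 8.954×10⁻⁶ mol.

8.95×10⁻⁶ einstein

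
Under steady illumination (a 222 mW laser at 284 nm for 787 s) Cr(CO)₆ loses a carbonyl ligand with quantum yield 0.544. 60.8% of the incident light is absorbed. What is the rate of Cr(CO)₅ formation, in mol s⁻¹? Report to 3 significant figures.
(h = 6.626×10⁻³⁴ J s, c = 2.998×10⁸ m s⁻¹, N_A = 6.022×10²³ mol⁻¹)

1.74×10⁻⁷ mol s⁻¹

Photon energy at 284 nm: hc/λ = (6.626×10⁻³⁴)(2.998×10⁸)/(284×10⁻⁹) = 6.995×10⁻¹⁹ J.
Energy delivered: (222 mW)(787 s) = 174.7 J.
Photons incident: 174.7 / 6.995×10⁻¹⁹ = 2.497×10²⁰, i.e. 2.497×10²⁰/6.022×10²³ = 4.146×10⁻⁴ mol.
Photons absorbed: 0.608 × 4.146×10⁻⁴ = 2.521×10⁻⁴ mol.
Product formed: 0.544 × 2.521×10⁻⁴ = 1.371×10⁻⁴ mol.
Rate: 1.371×10⁻⁴ / 787 s = 1.74×10⁻⁷ mol s⁻¹.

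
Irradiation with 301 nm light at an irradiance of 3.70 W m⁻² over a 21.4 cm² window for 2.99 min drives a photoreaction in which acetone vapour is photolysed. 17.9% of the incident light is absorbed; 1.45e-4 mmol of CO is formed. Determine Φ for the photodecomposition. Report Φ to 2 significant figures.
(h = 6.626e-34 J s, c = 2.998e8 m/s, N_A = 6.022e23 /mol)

Φ = 0.23

Product: 1.45e-4 mmol = 1.45e-7 mol.
Photon energy at 301 nm: hc/λ = (6.626e-34)(2.998e8)/(301e-9) = 6.600e-19 J.
Energy delivered: (3.70 W m⁻²)(21.4e-4 m²)(179.4 s) = 1.420 J.
Photons incident: 1.420 / 6.600e-19 = 2.152e18, i.e. 2.152e18/6.022e23 = 3.574e-6 mol.
Photons absorbed: 0.179 × 3.574e-6 = 6.397e-7 mol.
Φ = 1.45e-7 mol / 6.397e-7 mol photons = 0.23.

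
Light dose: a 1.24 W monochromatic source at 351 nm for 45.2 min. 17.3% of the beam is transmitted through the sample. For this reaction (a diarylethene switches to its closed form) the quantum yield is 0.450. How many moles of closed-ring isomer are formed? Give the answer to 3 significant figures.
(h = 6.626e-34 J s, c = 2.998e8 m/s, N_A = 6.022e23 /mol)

Photon energy at 351 nm: hc/λ = (6.626e-34)(2.998e8)/(351e-9) = 5.659e-19 J.
Energy delivered: (1.24 W)(2712 s) = 3363 J.
Photons incident: 3363 / 5.659e-19 = 5.943e21, i.e. 5.943e21/6.022e23 = 0.009869 mol.
Fraction absorbed: 1 − 17.3/100 = 0.8270.
Photons absorbed: 0.8270 × 0.009869 = 0.008162 mol.
Product: Φ × n_abs = 0.450 × 0.008162 = 0.003673 mol.

0.00367 mol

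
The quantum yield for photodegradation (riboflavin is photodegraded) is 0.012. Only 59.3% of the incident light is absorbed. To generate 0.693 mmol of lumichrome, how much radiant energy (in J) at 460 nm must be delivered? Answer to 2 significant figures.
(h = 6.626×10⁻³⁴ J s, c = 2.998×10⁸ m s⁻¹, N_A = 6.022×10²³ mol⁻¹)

2.5×10⁴ J

Product: 0.693 mmol = 6.93×10⁻⁴ mol.
Photons that must be absorbed: 6.93×10⁻⁴ / 0.012 = 0.05775 mol.
Incident photons needed: 0.05775 / 0.593 = 0.09739 mol.
Photon energy: hc/λ = 4.318×10⁻¹⁹ J; per mole, 2.600×10⁵ J mol⁻¹.
Energy required: 0.09739 × 2.600×10⁵ = 2.5×10⁴ J.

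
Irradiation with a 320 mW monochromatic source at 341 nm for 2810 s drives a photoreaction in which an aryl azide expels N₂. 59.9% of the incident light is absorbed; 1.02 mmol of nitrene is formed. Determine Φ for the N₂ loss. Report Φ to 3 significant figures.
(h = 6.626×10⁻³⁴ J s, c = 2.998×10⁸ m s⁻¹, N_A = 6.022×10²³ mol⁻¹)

Product: 1.02 mmol = 0.00102 mol.
Photon energy at 341 nm: hc/λ = (6.626×10⁻³⁴)(2.998×10⁸)/(341×10⁻⁹) = 5.825×10⁻¹⁹ J.
Energy delivered: (320 mW)(2810 s) = 899.2 J.
Photons incident: 899.2 / 5.825×10⁻¹⁹ = 1.544×10²¹, i.e. 1.544×10²¹/6.022×10²³ = 0.002564 mol.
Photons absorbed: 0.599 × 0.002564 = 0.001536 mol.
Φ = 0.00102 mol / 0.001536 mol photons = 0.664.

Φ = 0.664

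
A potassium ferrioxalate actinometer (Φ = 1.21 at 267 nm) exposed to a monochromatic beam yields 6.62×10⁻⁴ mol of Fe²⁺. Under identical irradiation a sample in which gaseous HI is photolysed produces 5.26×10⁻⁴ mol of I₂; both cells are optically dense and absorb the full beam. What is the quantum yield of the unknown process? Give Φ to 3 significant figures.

Φ = 0.961

Photons absorbed by the actinometer: 6.62×10⁻⁴ / 1.21 = 5.471×10⁻⁴ mol.
Φ(unknown) = 5.26×10⁻⁴ / 5.471×10⁻⁴ = 0.961.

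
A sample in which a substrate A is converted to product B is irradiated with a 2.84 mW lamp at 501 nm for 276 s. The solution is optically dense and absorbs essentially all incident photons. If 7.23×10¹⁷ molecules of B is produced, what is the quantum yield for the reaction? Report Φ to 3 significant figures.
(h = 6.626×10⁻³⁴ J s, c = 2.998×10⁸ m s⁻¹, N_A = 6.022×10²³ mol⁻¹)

Φ = 0.366

Product: 7.23×10¹⁷ / 6.022×10²³ = 1.201×10⁻⁶ mol.
Photon energy at 501 nm: hc/λ = (6.626×10⁻³⁴)(2.998×10⁸)/(501×10⁻⁹) = 3.965×10⁻¹⁹ J.
Energy delivered: (2.84 mW)(276 s) = 0.7838 J.
Photons incident: 0.7838 / 3.965×10⁻¹⁹ = 1.977×10¹⁸, i.e. 1.977×10¹⁸/6.022×10²³ = 3.283×10⁻⁶ mol.
Φ = 1.201×10⁻⁶ mol / 3.283×10⁻⁶ mol photons = 0.366.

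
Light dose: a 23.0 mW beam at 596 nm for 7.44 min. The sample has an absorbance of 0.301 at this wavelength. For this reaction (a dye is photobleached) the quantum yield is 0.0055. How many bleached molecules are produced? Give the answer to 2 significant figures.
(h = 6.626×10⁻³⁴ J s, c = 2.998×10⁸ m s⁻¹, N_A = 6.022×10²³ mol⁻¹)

Photon energy at 596 nm: hc/λ = (6.626×10⁻³⁴)(2.998×10⁸)/(596×10⁻⁹) = 3.333×10⁻¹⁹ J.
Energy delivered: (23.0 mW)(446.4 s) = 10.27 J.
Photons incident: 10.27 / 3.333×10⁻¹⁹ = 3.081×10¹⁹, i.e. 3.081×10¹⁹/6.022×10²³ = 5.116×10⁻⁵ mol.
Fraction absorbed: 1 − 10^(−0.301) = 0.5000.
Photons absorbed: 0.5000 × 5.116×10⁻⁵ = 2.558×10⁻⁵ mol.
Product: Φ × n_abs = 0.0055 × 2.558×10⁻⁵ = 1.407×10⁻⁷ mol.
As a count: 1.407×10⁻⁷ × 6.022×10²³ = 8.5×10¹⁶.

8.5×10¹⁶ bleached molecules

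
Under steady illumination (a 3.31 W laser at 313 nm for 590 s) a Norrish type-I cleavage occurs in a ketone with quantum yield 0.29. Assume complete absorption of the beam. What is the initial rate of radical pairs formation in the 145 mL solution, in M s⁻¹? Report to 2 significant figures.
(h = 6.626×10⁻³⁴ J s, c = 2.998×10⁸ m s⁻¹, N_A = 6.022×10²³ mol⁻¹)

Photon energy at 313 nm: hc/λ = (6.626×10⁻³⁴)(2.998×10⁸)/(313×10⁻⁹) = 6.347×10⁻¹⁹ J.
Energy delivered: (3.31 W)(590 s) = 1953 J.
Photons incident: 1953 / 6.347×10⁻¹⁹ = 3.077×10²¹, i.e. 3.077×10²¹/6.022×10²³ = 0.005110 mol.
Product formed: 0.29 × 0.005110 = 0.001482 mol.
Rate: 0.001482 mol / (590 s × 0.145 L) = 1.7×10⁻⁵ M s⁻¹.

1.7×10⁻⁵ M s⁻¹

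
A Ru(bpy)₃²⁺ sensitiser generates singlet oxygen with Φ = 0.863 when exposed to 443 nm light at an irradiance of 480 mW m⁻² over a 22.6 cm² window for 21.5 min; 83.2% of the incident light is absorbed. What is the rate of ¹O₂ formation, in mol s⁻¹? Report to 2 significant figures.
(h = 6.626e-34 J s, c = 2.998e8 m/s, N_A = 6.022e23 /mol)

Photon energy at 443 nm: hc/λ = (6.626e-34)(2.998e8)/(443e-9) = 4.484e-19 J.
Energy delivered: (480 mW m⁻²)(22.6e-4 m²)(1290 s) = 1.399 J.
Photons incident: 1.399 / 4.484e-19 = 3.120e18, i.e. 3.120e18/6.022e23 = 5.181e-6 mol.
Photons absorbed: 0.832 × 5.181e-6 = 4.311e-6 mol.
Product formed: 0.863 × 4.311e-6 = 3.720e-6 mol.
Rate: 3.720e-6 / 1290 s = 2.9e-9 mol s⁻¹.

2.9e-9 mol s⁻¹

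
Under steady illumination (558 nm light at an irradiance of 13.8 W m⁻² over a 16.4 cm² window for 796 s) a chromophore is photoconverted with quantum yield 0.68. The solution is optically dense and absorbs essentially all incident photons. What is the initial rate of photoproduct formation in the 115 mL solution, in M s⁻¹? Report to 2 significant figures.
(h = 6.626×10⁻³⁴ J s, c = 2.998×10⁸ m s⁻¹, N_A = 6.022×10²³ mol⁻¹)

Photon energy at 558 nm: hc/λ = (6.626×10⁻³⁴)(2.998×10⁸)/(558×10⁻⁹) = 3.560×10⁻¹⁹ J.
Energy delivered: (13.8 W m⁻²)(16.4×10⁻⁴ m²)(796 s) = 18.02 J.
Photons incident: 18.02 / 3.560×10⁻¹⁹ = 5.062×10¹⁹, i.e. 5.062×10¹⁹/6.022×10²³ = 8.406×10⁻⁵ mol.
Product formed: 0.68 × 8.406×10⁻⁵ = 5.716×10⁻⁵ mol.
Rate: 5.716×10⁻⁵ mol / (796 s × 0.115 L) = 6.2×10⁻⁷ M s⁻¹.

6.2×10⁻⁷ M s⁻¹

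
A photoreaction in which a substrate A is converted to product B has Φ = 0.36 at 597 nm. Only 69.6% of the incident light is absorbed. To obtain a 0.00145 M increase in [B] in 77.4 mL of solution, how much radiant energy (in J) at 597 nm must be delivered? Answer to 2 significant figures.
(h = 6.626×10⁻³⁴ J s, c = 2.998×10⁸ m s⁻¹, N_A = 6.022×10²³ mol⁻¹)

90 J

Product: (0.00145 M)(0.0774 L) = 1.122×10⁻⁴ mol.
Photons that must be absorbed: 1.122×10⁻⁴ / 0.36 = 3.117×10⁻⁴ mol.
Incident photons needed: 3.117×10⁻⁴ / 0.696 = 4.478×10⁻⁴ mol.
Photon energy: hc/λ = 3.327×10⁻¹⁹ J; per mole, 2.004×10⁵ J mol⁻¹.
Energy required: 4.478×10⁻⁴ × 2.004×10⁵ = 90 J.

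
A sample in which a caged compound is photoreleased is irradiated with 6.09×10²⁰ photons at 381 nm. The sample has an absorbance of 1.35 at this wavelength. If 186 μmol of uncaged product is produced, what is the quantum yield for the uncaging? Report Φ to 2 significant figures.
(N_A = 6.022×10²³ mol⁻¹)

Φ = 0.19

Product: 186 μmol = 1.86×10⁻⁴ mol.
Moles of photons: 6.09×10²⁰ / 6.022×10²³ = 0.001011 mol.
Fraction absorbed: 1 − 10^(−1.35) = 0.9553.
Photons absorbed: 0.9553 × 0.001011 = 9.658×10⁻⁴ mol.
Φ = 1.86×10⁻⁴ mol / 9.658×10⁻⁴ mol photons = 0.19.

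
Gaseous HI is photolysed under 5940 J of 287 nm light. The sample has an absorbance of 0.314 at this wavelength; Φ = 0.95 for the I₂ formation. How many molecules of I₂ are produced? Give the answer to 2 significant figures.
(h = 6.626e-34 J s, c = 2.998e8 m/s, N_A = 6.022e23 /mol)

Photon energy at 287 nm: hc/λ = (6.626e-34)(2.998e8)/(287e-9) = 6.922e-19 J.
Photons incident: 5940 / 6.922e-19 = 8.581e21, i.e. 8.581e21/6.022e23 = 0.01425 mol.
Fraction absorbed: 1 − 10^(−0.314) = 0.5147.
Photons absorbed: 0.5147 × 0.01425 = 0.007334 mol.
Product: Φ × n_abs = 0.95 × 0.007334 = 0.006967 mol.
As a count: 0.006967 × 6.022e23 = 4.2e21.

4.2e21 molecules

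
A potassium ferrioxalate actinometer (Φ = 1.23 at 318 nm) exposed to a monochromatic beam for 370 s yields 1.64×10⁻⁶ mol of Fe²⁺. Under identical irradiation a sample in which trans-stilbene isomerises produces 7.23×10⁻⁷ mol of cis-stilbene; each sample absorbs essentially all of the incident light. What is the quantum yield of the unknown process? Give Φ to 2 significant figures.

Photons absorbed by the actinometer: 1.64×10⁻⁶ / 1.23 = 1.333×10⁻⁶ mol.
Φ(unknown) = 7.23×10⁻⁷ / 1.333×10⁻⁶ = 0.54.

Φ = 0.54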